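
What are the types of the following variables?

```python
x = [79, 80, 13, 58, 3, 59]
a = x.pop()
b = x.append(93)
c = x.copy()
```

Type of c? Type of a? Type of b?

copy() returns list; pop() returns element; append() returns None

list, int, NoneType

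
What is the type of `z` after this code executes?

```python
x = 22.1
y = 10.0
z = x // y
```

float // float = float

float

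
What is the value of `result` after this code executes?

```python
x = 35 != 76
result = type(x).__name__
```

x is bool; result = 'bool'

'bool'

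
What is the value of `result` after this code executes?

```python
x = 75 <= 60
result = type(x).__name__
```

x is bool; result = 'bool'

'bool'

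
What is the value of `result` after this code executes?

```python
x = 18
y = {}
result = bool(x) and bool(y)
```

x = 18; y = {}; result = False

False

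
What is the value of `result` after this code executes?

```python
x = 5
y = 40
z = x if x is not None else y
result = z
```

x = 5; y = 40; z = 5; result = 5

5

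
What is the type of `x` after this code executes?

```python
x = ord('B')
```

ord() returns int (code point)

int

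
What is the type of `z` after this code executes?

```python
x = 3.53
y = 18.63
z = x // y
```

float // float = float

float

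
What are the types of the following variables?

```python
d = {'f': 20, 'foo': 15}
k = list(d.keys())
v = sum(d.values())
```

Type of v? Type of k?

sum of ints is int; list() converts to list

int, list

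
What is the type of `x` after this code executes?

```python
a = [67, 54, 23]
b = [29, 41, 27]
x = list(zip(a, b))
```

list(zip()) returns a list of tuples

list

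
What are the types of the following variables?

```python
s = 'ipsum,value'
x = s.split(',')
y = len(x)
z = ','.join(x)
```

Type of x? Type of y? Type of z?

str.split() returns list; len() returns int; str.join() returns str

list, int, str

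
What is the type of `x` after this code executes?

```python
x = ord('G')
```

ord() returns int (code point)

int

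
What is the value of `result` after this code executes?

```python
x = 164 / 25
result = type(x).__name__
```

x is float; result = 'float'

'float'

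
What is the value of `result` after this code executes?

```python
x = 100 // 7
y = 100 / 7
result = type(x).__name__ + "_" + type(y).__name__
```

x is int; y is float; result = 'int_float'

'int_float'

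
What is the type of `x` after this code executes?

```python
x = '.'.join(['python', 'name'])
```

str.join() returns str

str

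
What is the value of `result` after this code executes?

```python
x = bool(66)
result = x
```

x = True; result = True

True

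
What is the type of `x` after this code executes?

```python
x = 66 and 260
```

'and' with truthy values returns last operand (int)

int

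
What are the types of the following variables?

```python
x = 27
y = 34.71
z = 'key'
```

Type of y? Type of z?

y is assigned a number with a decimal point, so it is a float; z is assigned a quoted string literal, so it is a str

float, str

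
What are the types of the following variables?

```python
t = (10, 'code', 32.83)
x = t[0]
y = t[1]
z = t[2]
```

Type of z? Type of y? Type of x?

tuple[2] is float; tuple[1] is str; tuple[0] is int

float, str, int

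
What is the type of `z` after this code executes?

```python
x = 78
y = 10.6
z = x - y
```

int - float = float

float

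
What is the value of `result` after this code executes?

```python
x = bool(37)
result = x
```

x = True; result = True

True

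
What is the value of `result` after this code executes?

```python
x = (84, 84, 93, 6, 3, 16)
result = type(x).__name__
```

x is tuple; result = 'tuple'

'tuple'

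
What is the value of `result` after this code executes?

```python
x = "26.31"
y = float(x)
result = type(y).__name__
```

x is str; y is float; result = 'float'

'float'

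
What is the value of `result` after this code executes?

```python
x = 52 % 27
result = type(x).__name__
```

x is int; result = 'int'

'int'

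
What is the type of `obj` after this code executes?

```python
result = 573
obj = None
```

None has type NoneType

NoneType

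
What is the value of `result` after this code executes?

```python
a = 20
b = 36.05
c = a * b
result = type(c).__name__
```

a is int; b is float; c is float; result = 'float'

'float'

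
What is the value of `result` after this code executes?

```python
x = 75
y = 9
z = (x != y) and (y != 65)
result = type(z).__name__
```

x is int; y is int; z is bool; result = 'bool'

'bool'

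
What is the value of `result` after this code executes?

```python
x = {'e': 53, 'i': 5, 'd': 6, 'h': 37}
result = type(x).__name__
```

x is dict; result = 'dict'

'dict'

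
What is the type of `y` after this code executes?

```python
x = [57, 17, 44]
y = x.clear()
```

list.clear() returns None

NoneType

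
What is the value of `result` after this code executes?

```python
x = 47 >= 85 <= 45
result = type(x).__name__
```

x is bool; result = 'bool'

'bool'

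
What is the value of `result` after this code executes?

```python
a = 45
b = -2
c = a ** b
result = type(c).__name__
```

a is int; b is int; c is float; result = 'float'

'float'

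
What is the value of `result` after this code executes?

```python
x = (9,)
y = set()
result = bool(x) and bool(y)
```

x = (9,); y = set(); result = False

False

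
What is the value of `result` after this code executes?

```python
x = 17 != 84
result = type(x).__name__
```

x is bool; result = 'bool'

'bool'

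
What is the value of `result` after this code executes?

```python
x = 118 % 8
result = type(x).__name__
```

x is int; result = 'int'

'int'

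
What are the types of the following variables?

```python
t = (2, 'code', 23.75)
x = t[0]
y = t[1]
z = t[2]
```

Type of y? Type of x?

tuple[1] is str; tuple[0] is int

str, int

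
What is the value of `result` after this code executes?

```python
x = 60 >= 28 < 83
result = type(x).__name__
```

x is bool; result = 'bool'

'bool'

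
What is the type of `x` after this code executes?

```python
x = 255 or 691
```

'or' returns first truthy value (int)

int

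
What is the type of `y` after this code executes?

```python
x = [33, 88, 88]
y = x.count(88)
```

list.count() returns int

int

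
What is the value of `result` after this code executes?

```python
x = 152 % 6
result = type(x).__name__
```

x is int; result = 'int'

'int'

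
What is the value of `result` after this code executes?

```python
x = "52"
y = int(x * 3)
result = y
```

x = '52'; y = 525252; result = 525252

525252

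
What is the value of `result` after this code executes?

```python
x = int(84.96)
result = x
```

x = 84; result = 84

84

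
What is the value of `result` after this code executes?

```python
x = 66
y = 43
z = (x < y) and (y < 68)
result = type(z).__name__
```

x is int; y is int; z is bool; result = 'bool'

'bool'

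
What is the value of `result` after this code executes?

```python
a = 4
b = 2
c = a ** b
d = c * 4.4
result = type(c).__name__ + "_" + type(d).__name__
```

a is int; b is int; c is int; d is float; result = 'int_float'

'int_float'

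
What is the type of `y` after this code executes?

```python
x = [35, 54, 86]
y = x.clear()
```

list.clear() returns None

NoneType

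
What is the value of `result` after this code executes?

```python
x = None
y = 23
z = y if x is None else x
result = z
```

x = None; y = 23; z = 23; result = 23

23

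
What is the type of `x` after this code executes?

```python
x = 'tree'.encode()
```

str.encode() returns bytes

bytes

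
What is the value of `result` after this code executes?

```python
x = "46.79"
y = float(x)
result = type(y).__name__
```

x is str; y is float; result = 'float'

'float'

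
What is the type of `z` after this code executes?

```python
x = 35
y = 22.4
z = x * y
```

int * float = float

float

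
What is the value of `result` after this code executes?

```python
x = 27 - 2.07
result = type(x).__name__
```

x is float; result = 'float'

'float'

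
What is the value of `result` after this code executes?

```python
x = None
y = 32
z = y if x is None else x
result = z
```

x = None; y = 32; z = 32; result = 32

32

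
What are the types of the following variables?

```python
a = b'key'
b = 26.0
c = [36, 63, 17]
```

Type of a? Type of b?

a is assigned a bytes literal (b'...' prefix); b is assigned a number with a decimal point, so it is a float

bytes, float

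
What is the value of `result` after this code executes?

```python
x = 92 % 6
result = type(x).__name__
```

x is int; result = 'int'

'int'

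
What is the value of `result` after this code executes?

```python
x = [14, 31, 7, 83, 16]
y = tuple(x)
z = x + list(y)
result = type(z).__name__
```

x is list; y is tuple; z is list; result = 'list'

'list'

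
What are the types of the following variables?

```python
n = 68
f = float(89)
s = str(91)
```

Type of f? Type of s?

f is assigned the result of calling float(), which returns a float; s is assigned the result of calling str(), which returns a str

float, str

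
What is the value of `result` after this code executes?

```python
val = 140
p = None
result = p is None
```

val = 140; p = None; result = True

True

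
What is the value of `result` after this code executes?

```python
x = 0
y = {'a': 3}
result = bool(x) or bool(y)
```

x = 0; y = {'a': 3}; result = True

True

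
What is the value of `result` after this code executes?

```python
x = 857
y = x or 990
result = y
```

x = 857; y = 857; result = 857

857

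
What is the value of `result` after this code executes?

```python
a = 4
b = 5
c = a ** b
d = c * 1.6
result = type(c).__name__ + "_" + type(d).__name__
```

a is int; b is int; c is int; d is float; result = 'int_float'

'int_float'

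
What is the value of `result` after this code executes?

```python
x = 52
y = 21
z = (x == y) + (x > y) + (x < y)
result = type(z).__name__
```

x is int; y is int; z is int; result = 'int'

'int'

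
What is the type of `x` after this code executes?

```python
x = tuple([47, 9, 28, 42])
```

tuple() constructor returns tuple

tuple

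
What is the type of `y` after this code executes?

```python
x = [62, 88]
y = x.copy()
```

list.copy() returns list

list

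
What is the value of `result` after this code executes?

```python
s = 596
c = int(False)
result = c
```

s = 596; c = 0; result = 0

0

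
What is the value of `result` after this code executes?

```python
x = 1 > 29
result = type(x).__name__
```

x is bool; result = 'bool'

'bool'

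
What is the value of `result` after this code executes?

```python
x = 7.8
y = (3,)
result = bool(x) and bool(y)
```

x = 7.8; y = (3,); result = True

True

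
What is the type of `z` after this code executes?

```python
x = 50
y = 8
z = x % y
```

int % int = int

int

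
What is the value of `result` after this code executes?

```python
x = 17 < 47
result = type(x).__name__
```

x is bool; result = 'bool'

'bool'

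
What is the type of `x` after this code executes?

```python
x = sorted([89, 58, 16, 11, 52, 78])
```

sorted() always returns list

list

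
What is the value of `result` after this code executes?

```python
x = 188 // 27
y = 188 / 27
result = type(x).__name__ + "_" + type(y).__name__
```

x is int; y is float; result = 'int_float'

'int_float'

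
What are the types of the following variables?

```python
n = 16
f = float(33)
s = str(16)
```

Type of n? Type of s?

n is assigned a bare integer (no decimal point), so it is an int; s is assigned the result of calling str(), which returns a str

int, str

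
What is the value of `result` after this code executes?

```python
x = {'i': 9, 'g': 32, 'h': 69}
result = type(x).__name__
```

x is dict; result = 'dict'

'dict'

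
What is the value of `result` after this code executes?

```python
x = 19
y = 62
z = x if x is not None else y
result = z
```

x = 19; y = 62; z = 19; result = 19

19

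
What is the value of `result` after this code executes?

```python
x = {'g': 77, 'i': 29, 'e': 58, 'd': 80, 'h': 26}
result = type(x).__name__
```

x is dict; result = 'dict'

'dict'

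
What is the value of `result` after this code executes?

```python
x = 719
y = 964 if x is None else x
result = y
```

x = 719; y = 719; result = 719

719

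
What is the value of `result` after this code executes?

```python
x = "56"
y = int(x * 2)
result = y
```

x = '56'; y = 5656; result = 5656

5656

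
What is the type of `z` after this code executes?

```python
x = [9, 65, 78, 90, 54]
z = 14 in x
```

'in' operator returns bool

bool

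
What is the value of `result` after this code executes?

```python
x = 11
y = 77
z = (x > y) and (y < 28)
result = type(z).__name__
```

x is int; y is int; z is bool; result = 'bool'

'bool'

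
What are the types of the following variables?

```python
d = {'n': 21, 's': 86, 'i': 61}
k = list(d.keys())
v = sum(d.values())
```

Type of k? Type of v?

list() converts to list; sum of ints is int

list, int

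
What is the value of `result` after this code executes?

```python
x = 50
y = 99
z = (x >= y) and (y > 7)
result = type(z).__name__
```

x is int; y is int; z is bool; result = 'bool'

'bool'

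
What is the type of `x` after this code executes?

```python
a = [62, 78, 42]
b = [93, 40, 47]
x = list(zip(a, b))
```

list(zip()) returns a list of tuples

list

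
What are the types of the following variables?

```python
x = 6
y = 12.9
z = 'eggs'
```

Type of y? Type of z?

y is assigned a number with a decimal point, so it is a float; z is assigned a quoted string literal, so it is a str

float, str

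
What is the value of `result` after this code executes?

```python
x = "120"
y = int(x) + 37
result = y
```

x = '120'; y = 157; result = 157

157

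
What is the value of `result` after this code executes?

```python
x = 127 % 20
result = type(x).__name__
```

x is int; result = 'int'

'int'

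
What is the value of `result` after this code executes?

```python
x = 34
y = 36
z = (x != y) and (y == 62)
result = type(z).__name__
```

x is int; y is int; z is bool; result = 'bool'

'bool'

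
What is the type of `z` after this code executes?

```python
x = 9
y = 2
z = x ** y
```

positive int ** positive int = int

int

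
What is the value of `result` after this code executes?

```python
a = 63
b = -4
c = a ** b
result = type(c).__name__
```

a is int; b is int; c is float; result = 'float'

'float'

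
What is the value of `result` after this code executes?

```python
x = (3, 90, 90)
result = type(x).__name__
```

x is tuple; result = 'tuple'

'tuple'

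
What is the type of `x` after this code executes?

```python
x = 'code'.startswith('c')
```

str.startswith() returns bool

bool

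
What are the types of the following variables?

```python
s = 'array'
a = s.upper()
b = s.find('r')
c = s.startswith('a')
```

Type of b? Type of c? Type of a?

find() returns int; startswith() returns bool; upper() returns str

int, bool, str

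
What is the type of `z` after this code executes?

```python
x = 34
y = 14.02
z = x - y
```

int - float = float

float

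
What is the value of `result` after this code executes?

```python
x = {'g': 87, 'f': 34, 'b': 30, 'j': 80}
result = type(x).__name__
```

x is dict; result = 'dict'

'dict'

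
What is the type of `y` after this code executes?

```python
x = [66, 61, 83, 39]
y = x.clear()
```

list.clear() returns None

NoneType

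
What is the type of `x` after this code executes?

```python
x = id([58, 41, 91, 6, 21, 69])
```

id() returns int

int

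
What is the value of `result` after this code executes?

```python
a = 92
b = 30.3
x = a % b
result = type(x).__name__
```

a is int; b is float; x is float; result = 'float'

'float'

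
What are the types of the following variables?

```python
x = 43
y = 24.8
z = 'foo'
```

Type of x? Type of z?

x is assigned a bare integer (no decimal point), so it is an int; z is assigned a quoted string literal, so it is a str

int, str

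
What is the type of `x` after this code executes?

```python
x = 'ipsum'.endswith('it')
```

str.endswith() returns bool

bool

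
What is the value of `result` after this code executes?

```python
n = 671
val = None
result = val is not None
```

n = 671; val = None; result = False

False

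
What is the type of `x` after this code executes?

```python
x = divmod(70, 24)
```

divmod() returns tuple of (quotient, remainder)

tuple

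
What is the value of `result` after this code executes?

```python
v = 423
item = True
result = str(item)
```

v = 423; item = True; result = 'True'

'True'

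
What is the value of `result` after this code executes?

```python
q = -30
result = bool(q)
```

q = -30; result = True

True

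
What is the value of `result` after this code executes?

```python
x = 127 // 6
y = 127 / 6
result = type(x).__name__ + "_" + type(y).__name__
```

x is int; y is float; result = 'int_float'

'int_float'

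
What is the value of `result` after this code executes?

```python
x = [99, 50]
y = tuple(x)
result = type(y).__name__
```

x is list; y is tuple; result = 'tuple'

'tuple'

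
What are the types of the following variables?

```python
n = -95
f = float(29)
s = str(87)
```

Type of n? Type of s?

n is assigned a bare integer (no decimal point), so it is an int; s is assigned the result of calling str(), which returns a str

int, str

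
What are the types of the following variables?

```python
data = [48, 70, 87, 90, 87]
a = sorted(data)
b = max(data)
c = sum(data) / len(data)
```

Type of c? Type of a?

int / int = float; sorted() returns list

float, list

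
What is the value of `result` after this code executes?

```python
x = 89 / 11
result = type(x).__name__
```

x is float; result = 'float'

'float'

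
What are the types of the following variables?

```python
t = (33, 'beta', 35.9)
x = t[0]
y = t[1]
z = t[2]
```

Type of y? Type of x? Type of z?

tuple[1] is str; tuple[0] is int; tuple[2] is float

str, int, float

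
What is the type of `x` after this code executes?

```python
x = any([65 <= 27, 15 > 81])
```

any() returns bool

bool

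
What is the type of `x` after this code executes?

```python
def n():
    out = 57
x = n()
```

Function without return returns None

NoneType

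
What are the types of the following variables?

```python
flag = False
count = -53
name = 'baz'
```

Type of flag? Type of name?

flag is assigned the constant False, which has type bool; name is assigned a quoted string literal, so it is a str

bool, str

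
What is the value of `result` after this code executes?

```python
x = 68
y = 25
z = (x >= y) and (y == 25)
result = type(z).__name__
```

x is int; y is int; z is bool; result = 'bool'

'bool'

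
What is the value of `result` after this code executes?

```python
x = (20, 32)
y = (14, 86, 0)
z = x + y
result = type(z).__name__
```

x is tuple; y is tuple; z is tuple; result = 'tuple'

'tuple'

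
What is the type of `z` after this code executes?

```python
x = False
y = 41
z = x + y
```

bool + int = int (bool is subclass of int)

int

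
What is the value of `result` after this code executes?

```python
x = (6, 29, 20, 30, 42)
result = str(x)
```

x = (6, 29, 20, 30, 42); result = '(6, 29, 20, 30, 42)'

'(6, 29, 20, 30, 42)'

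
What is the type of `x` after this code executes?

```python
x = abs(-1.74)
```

abs() of float returns float

float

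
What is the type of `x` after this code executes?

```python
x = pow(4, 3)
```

pow(int, int) returns int

int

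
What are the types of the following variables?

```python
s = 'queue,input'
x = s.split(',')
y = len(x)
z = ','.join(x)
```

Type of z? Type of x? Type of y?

str.join() returns str; str.split() returns list; len() returns int

str, list, int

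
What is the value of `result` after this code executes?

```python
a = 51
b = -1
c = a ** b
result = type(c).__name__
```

a is int; b is int; c is float; result = 'float'

'float'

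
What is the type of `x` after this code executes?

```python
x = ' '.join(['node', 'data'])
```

str.join() returns str

str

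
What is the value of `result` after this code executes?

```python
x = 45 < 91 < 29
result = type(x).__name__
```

x is bool; result = 'bool'

'bool'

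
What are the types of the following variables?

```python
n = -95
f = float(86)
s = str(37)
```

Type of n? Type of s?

n is assigned a bare integer (no decimal point), so it is an int; s is assigned the result of calling str(), which returns a str

int, str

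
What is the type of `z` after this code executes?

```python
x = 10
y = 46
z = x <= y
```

Comparison returns bool

bool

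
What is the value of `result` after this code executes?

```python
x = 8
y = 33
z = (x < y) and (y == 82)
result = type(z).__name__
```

x is int; y is int; z is bool; result = 'bool'

'bool'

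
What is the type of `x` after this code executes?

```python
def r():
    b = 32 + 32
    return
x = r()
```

Bare return returns None

NoneType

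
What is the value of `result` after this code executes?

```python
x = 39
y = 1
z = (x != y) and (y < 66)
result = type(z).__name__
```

x is int; y is int; z is bool; result = 'bool'

'bool'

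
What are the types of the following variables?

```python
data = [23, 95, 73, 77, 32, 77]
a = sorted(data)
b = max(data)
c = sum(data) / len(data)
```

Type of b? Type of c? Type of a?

max of ints returns int; int / int = float; sorted() returns list

int, float, list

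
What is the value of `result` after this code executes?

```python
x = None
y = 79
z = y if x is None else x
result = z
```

x = None; y = 79; z = 79; result = 79

79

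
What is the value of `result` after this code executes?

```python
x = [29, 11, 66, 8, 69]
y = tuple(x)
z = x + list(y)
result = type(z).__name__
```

x is list; y is tuple; z is list; result = 'list'

'list'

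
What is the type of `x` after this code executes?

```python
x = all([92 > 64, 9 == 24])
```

all() returns bool

bool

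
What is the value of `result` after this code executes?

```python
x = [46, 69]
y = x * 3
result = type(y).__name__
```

x is list; y is list; result = 'list'

'list'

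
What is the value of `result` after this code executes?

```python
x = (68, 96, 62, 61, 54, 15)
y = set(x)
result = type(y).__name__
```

x is tuple; y is set; result = 'set'

'set'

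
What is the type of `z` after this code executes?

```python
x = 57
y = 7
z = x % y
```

int % int = int

int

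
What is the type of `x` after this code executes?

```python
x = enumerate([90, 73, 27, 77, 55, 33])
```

enumerate() returns an enumerate object

enumerate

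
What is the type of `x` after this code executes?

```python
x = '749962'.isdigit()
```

str.isdigit() returns bool

bool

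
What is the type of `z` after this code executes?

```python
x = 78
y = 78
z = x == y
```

Comparison returns bool

bool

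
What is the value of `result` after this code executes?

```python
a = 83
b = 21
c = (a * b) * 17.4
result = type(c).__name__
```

a is int; b is int; c is float; result = 'float'

'float'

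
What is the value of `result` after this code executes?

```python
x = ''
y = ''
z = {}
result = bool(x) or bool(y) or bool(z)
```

x = ''; y = ''; z = {}; result = False

False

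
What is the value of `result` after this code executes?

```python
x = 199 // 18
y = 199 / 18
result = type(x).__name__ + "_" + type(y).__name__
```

x is int; y is float; result = 'int_float'

'int_float'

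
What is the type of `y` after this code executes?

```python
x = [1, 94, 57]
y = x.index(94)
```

list.index() returns int

int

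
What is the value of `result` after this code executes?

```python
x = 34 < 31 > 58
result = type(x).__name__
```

x is bool; result = 'bool'

'bool'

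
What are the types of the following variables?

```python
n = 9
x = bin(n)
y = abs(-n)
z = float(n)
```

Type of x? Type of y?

bin() returns str; abs() of int returns int

str, int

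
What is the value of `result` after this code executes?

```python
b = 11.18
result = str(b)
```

b = 11.18; result = '11.18'

'11.18'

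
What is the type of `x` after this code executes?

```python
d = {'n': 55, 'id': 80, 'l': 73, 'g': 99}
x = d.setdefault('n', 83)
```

dict.setdefault() returns the (existing or default) value

int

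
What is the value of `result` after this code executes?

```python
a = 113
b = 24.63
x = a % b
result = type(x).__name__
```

a is int; b is float; x is float; result = 'float'

'float'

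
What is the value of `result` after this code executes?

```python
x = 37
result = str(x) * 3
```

x = 37; result = '373737'

'373737'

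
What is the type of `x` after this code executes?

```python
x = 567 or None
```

'or' returns first truthy value

int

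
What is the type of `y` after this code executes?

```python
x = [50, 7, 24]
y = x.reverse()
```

list.reverse() returns None

NoneType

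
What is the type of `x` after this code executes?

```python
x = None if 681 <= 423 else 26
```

681 <= 423 is False, so the else branch is taken

int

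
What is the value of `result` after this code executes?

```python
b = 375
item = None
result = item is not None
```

b = 375; item = None; result = False

False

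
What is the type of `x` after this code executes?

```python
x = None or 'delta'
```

'or' with None returns the other truthy value (str)

str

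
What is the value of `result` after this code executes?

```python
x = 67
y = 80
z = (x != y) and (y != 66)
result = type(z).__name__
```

x is int; y is int; z is bool; result = 'bool'

'bool'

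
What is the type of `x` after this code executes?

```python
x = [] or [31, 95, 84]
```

'or' returns first truthy value (list)

list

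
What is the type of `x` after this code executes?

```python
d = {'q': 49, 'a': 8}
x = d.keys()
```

.keys() returns dict_keys view

dict_keys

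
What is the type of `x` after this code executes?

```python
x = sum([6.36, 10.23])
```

sum() of floats returns float

float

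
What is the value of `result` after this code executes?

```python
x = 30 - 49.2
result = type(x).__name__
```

x is float; result = 'float'

'float'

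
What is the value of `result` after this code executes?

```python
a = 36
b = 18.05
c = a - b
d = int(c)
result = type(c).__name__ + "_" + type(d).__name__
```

a is int; b is float; c is float; d is int; result = 'float_int'

'float_int'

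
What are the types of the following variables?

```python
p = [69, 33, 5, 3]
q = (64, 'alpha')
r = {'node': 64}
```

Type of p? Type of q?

p is assigned a list literal (square brackets); q is assigned a tuple (parenthesized, comma-separated values)

list, tuple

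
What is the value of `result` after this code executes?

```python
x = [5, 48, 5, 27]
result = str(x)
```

x = [5, 48, 5, 27]; result = '[5, 48, 5, 27]'

'[5, 48, 5, 27]'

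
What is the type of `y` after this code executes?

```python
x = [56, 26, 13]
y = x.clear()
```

list.clear() returns None

NoneType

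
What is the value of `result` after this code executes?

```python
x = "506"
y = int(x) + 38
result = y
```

x = '506'; y = 544; result = 544

544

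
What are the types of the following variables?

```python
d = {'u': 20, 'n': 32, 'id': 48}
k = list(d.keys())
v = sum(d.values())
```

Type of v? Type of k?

sum of ints is int; list() converts to list

int, list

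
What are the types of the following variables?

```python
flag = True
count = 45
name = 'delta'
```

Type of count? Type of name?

count is assigned a bare integer (no decimal point), so it is an int; name is assigned a quoted string literal, so it is a str

int, str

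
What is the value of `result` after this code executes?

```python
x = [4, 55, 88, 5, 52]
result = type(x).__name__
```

x is list; result = 'list'

'list'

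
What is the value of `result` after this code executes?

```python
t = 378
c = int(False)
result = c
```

t = 378; c = 0; result = 0

0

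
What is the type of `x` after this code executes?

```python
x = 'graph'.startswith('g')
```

str.startswith() returns bool

bool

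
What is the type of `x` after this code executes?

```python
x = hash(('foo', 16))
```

hash() returns int

int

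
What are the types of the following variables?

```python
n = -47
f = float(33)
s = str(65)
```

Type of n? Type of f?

n is assigned a bare integer (no decimal point), so it is an int; f is assigned the result of calling float(), which returns a float

int, float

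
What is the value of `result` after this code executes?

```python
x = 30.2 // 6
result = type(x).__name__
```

x is float; result = 'float'

'float'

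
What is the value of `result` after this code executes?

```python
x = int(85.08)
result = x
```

x = 85; result = 85

85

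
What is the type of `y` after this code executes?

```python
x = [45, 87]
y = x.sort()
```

list.sort() returns None (mutates in place)

NoneType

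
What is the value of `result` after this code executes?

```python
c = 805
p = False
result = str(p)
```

c = 805; p = False; result = 'False'

'False'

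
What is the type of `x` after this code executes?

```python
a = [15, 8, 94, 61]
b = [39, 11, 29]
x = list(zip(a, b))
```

list(zip()) returns a list of tuples

list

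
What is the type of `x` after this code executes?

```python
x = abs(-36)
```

abs() of int returns int

int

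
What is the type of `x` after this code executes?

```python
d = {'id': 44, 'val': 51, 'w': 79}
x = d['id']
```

Accessing dict[str, int] with str key returns int

int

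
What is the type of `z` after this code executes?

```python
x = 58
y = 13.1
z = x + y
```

int + float = float

float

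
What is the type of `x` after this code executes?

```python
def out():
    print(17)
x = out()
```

Function without return returns None

NoneType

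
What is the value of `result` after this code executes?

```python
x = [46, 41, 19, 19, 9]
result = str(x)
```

x = [46, 41, 19, 19, 9]; result = '[46, 41, 19, 19, 9]'

'[46, 41, 19, 19, 9]'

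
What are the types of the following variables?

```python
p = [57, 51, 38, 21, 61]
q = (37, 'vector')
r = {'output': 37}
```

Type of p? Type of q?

p is assigned a list literal (square brackets); q is assigned a tuple (parenthesized, comma-separated values)

list, tuple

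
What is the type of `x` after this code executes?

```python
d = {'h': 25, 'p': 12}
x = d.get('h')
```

dict.get() returns value type when found

int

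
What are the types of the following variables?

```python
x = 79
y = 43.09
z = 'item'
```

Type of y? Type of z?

y is assigned a number with a decimal point, so it is a float; z is assigned a quoted string literal, so it is a str

float, str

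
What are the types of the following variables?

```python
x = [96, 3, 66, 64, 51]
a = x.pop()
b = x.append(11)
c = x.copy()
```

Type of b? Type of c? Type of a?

append() returns None; copy() returns list; pop() returns element

NoneType, list, int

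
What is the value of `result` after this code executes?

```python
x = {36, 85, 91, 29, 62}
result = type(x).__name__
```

x is set; result = 'set'

'set'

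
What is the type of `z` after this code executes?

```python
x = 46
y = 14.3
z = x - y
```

int - float = float

float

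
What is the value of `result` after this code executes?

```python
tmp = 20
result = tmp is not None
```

tmp = 20; result = True

True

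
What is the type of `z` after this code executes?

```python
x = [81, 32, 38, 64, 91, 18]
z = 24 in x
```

'in' operator returns bool

bool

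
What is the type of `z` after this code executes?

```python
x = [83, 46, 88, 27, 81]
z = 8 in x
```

'in' operator returns bool

bool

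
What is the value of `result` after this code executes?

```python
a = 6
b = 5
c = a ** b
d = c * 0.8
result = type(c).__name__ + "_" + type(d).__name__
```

a is int; b is int; c is int; d is float; result = 'int_float'

'int_float'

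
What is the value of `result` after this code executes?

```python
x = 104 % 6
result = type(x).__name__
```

x is int; result = 'int'

'int'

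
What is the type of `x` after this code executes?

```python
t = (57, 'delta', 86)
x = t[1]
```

Index 1 of tuple is a str literal

str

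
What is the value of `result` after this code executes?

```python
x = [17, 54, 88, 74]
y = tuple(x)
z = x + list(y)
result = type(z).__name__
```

x is list; y is tuple; z is list; result = 'list'

'list'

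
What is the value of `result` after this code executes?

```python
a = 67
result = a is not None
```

a = 67; result = True

True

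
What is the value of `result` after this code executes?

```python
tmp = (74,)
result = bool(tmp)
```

tmp = (74,); result = True

True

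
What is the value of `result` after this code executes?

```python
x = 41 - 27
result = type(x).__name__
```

x is int; result = 'int'

'int'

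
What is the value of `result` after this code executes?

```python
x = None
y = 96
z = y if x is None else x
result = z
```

x = None; y = 96; z = 96; result = 96

96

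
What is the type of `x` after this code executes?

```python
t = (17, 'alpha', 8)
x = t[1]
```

Index 1 of tuple is a str literal

str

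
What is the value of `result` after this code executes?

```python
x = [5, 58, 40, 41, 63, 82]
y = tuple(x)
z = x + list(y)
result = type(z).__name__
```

x is list; y is tuple; z is list; result = 'list'

'list'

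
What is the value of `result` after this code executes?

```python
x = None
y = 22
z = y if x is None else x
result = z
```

x = None; y = 22; z = 22; result = 22

22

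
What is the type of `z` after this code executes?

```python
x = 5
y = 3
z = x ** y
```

positive int ** positive int = int

int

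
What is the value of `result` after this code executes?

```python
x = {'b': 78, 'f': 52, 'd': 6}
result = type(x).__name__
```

x is dict; result = 'dict'

'dict'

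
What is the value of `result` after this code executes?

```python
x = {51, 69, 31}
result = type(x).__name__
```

x is set; result = 'set'

'set'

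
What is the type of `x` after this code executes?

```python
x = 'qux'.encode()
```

str.encode() returns bytes

bytes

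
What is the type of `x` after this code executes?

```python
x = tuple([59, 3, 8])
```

tuple() constructor returns tuple

tuple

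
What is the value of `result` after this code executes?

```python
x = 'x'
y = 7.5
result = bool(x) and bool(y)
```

x = 'x'; y = 7.5; result = True

True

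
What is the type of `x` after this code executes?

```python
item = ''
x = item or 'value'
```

'or' returns first truthy value (str)

str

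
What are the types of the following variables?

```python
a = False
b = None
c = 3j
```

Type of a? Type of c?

a is assigned the constant False, which has type bool; c is assigned 3j, an imaginary literal (j suffix), which has type complex

bool, complex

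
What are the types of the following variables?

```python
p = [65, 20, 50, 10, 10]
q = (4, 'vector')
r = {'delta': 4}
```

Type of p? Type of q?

p is assigned a list literal (square brackets); q is assigned a tuple (parenthesized, comma-separated values)

list, tuple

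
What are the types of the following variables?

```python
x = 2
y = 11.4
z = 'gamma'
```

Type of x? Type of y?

x is assigned a bare integer (no decimal point), so it is an int; y is assigned a number with a decimal point, so it is a float

int, float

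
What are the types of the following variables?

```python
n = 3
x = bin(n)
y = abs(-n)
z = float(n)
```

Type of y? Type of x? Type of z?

abs() of int returns int; bin() returns str; float() returns float

int, str, float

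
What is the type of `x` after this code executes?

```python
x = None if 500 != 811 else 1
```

500 != 811 is True, so the if branch is taken

NoneType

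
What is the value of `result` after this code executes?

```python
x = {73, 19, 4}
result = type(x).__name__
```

x is set; result = 'set'

'set'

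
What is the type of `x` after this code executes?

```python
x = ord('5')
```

ord() returns int (code point)

int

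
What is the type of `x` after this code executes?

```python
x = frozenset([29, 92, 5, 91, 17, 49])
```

frozenset() returns frozenset

frozenset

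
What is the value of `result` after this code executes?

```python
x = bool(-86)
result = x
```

x = True; result = True

True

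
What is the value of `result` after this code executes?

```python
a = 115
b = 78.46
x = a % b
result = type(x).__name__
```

a is int; b is float; x is float; result = 'float'

'float'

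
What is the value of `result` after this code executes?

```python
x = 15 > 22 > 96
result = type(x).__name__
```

x is bool; result = 'bool'

'bool'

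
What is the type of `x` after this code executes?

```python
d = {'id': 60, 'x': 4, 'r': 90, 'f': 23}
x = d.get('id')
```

dict.get() returns value type when found

int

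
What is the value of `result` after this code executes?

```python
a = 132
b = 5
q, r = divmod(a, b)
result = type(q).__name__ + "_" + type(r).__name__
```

a is int; b is int; q is int; r is int; result = 'int_int'

'int_int'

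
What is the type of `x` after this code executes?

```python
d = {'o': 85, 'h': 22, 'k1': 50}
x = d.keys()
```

.keys() returns dict_keys view

dict_keys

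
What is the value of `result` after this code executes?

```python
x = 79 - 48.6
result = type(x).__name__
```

x is float; result = 'float'

'float'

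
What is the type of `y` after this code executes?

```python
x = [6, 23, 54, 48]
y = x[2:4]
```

Slicing a list returns a list

list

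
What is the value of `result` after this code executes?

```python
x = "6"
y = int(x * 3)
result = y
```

x = '6'; y = 666; result = 666

666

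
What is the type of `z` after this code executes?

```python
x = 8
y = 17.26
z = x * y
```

int * float = float

float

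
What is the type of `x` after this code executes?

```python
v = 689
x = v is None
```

'is' comparison returns bool

bool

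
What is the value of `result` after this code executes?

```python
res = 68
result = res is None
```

res = 68; result = False

False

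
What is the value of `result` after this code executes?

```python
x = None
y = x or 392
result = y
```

x = None; y = 392; result = 392

392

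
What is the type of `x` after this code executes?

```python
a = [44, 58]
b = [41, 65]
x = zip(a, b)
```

zip() returns a zip object

zip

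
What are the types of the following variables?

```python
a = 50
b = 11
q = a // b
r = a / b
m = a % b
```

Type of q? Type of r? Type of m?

// returns int; / returns float; % of ints returns int

int, float, int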